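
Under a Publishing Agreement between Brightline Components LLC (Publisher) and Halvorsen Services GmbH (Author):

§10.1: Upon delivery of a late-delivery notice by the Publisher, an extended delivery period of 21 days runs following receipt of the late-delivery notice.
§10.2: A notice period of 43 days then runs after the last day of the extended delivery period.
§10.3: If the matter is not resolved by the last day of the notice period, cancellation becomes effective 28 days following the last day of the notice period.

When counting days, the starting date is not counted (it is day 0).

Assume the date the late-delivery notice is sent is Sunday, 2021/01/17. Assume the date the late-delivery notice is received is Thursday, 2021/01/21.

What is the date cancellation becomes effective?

2021/04/23

Adding 21 calendar days to 2021/01/21 gives 2021/02/11, which is the last day of the extended delivery period.
The last day of the notice period: 43 calendar days after 2021/02/11 is 2021/03/26.
Adding 28 calendar days to 2021/03/26 gives 2021/04/23, which is the date cancellation becomes effective.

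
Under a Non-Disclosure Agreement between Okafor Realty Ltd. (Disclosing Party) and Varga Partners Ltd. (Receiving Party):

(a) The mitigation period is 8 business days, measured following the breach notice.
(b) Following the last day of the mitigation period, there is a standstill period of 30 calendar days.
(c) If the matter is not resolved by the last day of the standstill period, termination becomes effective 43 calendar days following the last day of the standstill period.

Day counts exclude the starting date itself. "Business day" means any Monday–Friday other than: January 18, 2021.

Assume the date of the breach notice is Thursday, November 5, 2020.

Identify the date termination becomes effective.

January 29, 2021

The last day of the mitigation period: counting 8 business days from Thursday, November 5, 2020 (Nov 6, Nov 9, Nov 10, Nov 11, Nov 12, Nov 13, Nov 16, Nov 17, skipping weekends) reaches Tuesday, November 17, 2020.
The last day of the standstill period: November 17, 2020 + 30 days = December 17, 2020.
Adding 43 calendar days to December 17, 2020 gives January 29, 2021, which is the date termination becomes effective.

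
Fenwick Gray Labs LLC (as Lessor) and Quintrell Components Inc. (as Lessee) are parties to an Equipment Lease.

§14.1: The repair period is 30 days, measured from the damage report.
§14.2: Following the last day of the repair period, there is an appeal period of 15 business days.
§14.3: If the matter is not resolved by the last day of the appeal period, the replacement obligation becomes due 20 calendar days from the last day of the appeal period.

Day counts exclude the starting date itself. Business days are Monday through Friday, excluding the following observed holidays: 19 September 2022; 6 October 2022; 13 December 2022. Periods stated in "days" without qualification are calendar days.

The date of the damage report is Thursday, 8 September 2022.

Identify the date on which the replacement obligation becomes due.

The last day of the repair period: 30 calendar days after 8 September 2022 is 8 October 2022.
The last day of the appeal period: 15 business days after Saturday, 8 October 2022, skipping weekends — Oct 10, Oct 11, Oct 12, Oct 13, …, Oct 26, Oct 27, Oct 28 — lands on Friday, 28 October 2022.
Adding 20 calendar days to 28 October 2022 gives 17 November 2022, which is the date on which the replacement obligation becomes due.

17 November 2022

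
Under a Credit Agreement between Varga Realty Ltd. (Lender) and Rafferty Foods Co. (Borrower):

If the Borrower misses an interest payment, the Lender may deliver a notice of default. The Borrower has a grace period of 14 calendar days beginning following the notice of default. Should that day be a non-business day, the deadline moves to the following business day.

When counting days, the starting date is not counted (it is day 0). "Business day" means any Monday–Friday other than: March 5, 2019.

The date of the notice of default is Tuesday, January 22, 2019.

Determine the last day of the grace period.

The last day of the grace period: 14 calendar days after January 22, 2019 is February 5, 2019. February 5, 2019 is a Tuesday and is not a listed holiday, so no roll-forward applies.

February 5, 2019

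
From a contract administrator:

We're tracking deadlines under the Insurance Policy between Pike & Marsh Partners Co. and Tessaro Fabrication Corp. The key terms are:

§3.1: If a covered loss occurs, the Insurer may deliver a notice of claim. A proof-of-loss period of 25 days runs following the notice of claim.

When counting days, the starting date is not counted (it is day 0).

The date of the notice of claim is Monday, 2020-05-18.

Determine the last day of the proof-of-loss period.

The last day of the proof-of-loss period: 25 calendar days after 2020-05-18 is 2020-06-12.

2020-06-12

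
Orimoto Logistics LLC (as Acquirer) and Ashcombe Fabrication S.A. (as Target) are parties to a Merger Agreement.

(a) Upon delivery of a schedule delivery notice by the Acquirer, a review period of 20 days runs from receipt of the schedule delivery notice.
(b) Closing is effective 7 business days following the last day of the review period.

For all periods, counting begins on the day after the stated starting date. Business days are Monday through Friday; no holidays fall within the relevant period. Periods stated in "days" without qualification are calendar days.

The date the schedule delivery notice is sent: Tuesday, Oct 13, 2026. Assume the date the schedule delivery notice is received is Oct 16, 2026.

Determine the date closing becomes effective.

The last day of the review period: Oct 16, 2026 + 20 days = Nov 5, 2026.
The date closing becomes effective: counting 7 business days from Thursday, Nov 5, 2026 (Nov 6, Nov 9, Nov 10, Nov 11, Nov 12, Nov 13, Nov 16, skipping weekends) reaches Monday, Nov 16, 2026.

Nov 16, 2026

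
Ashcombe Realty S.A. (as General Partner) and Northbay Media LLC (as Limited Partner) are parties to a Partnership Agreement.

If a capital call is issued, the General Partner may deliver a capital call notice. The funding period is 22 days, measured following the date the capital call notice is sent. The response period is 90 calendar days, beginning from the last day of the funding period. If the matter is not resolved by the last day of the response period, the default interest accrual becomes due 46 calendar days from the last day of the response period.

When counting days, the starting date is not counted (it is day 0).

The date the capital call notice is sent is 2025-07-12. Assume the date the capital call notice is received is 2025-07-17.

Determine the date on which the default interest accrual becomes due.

2025-12-17

Adding 22 calendar days to 2025-07-12 gives 2025-08-03, which is the last day of the funding period.
Adding 90 calendar days to 2025-08-03 gives 2025-11-01, which is the last day of the response period.
The date on which the default interest accrual becomes due: 46 calendar days after 2025-11-01 is 2025-12-17.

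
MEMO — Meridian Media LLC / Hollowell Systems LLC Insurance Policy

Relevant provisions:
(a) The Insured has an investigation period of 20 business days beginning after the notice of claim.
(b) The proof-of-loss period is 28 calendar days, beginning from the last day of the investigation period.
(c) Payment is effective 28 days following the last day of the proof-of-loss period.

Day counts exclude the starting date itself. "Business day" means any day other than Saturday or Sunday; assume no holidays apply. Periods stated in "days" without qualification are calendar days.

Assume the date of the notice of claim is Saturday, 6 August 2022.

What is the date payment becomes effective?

28 October 2022

The last day of the investigation period: counting 20 business days from Saturday, 6 August 2022 (Aug 8, Aug 9, Aug 10, Aug 11, …, Aug 31, Sep 1, Sep 2, skipping weekends) reaches Friday, 2 September 2022.
The last day of the proof-of-loss period: 28 calendar days after 2 September 2022 is 30 September 2022.
The date payment becomes effective: 30 September 2022 + 28 days = 28 October 2022.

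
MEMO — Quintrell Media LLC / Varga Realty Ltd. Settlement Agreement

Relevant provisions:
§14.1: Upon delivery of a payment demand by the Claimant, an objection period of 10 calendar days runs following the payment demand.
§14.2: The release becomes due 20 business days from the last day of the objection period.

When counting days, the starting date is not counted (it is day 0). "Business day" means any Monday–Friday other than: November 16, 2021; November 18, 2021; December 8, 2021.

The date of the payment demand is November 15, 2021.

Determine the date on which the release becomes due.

December 24, 2021

The last day of the objection period: 10 calendar days after November 15, 2021 is November 25, 2021.
The date on which the release becomes due: counting 20 business days from Thursday, November 25, 2021 (Nov 26, Nov 29, Nov 30, Dec 1, …, Dec 22, Dec 23, Dec 24, skipping weekends and the listed holiday on Dec 8) reaches Friday, December 24, 2021.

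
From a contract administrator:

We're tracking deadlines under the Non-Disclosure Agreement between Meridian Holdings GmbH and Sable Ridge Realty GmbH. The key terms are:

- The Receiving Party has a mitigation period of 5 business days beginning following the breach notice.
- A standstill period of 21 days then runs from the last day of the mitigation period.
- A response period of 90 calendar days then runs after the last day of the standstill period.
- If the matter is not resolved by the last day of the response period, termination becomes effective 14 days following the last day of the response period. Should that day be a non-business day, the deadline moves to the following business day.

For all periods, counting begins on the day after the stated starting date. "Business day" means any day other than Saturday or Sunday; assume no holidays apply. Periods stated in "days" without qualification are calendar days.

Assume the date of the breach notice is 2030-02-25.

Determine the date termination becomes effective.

From Monday, 2030-02-25, 5 business days (Feb 26, Feb 27, Feb 28, Mar 1, Mar 4, skipping weekends) brings us to Monday, 2030-03-04, which is the last day of the mitigation period.
The last day of the standstill period: 2030-03-04 + 21 days = 2030-03-25.
Adding 90 calendar days to 2030-03-25 gives 2030-06-23, which is the last day of the response period.
The date termination becomes effective: 14 calendar days after 2030-06-23 is 2030-07-07. That falls on a Sunday, so it rolls to the next business day, Monday, 2030-07-08.

2030-07-08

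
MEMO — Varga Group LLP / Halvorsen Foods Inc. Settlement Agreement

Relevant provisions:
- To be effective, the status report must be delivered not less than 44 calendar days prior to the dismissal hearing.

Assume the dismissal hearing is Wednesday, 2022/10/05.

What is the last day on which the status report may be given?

2022/10/05 minus 44 days is 2022/08/22.

2022/08/22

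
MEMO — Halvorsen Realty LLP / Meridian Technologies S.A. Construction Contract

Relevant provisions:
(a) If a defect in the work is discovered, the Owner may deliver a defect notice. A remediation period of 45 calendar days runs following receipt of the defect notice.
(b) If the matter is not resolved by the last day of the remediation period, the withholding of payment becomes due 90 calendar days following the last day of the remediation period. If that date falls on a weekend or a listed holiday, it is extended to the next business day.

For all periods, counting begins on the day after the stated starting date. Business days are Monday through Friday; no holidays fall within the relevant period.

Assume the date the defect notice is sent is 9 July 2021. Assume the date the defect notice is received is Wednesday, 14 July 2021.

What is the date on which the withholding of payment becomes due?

The last day of the remediation period: 14 July 2021 + 45 days = 28 August 2021.
The date on which the withholding of payment becomes due: 90 calendar days after 28 August 2021 is 26 November 2021. 26 November 2021 is a Friday, so no roll-forward applies.

26 November 2021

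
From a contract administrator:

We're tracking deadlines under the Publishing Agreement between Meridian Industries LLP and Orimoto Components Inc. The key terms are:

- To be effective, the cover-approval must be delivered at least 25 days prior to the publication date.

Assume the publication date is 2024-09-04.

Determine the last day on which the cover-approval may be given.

Counting back 25 calendar days from 2024-09-04 gives 2024-08-10.

2024-08-10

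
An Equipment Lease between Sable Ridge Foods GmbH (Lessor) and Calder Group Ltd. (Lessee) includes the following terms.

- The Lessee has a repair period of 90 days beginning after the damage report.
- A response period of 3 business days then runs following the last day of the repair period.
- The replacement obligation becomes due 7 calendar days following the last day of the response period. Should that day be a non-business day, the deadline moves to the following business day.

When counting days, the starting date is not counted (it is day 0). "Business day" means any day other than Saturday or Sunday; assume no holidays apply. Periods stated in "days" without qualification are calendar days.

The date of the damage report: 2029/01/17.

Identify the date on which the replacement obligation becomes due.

The last day of the repair period: 2029/01/17 + 90 days = 2029/04/17.
From Tuesday, 2029/04/17, 3 business days (Apr 18, Apr 19, Apr 20, skipping weekends) brings us to Friday, 2029/04/20, which is the last day of the response period.
The date on which the replacement obligation becomes due: 7 calendar days after 2029/04/20 is 2029/04/27. 2029/04/27 is a Friday, so no roll-forward applies.

2029/04/27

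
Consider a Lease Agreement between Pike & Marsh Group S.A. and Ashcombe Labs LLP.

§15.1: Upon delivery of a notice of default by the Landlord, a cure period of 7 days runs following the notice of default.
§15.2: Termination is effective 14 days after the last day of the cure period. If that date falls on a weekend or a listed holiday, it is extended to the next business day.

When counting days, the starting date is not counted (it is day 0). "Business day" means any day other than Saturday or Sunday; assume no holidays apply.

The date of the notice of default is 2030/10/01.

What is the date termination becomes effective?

The last day of the cure period: 7 calendar days after 2030/10/01 is 2030/10/08.
The date termination becomes effective: 2030/10/08 + 14 days = 2030/10/22. 2030/10/22 is a Tuesday, so no roll-forward applies.

2030/10/22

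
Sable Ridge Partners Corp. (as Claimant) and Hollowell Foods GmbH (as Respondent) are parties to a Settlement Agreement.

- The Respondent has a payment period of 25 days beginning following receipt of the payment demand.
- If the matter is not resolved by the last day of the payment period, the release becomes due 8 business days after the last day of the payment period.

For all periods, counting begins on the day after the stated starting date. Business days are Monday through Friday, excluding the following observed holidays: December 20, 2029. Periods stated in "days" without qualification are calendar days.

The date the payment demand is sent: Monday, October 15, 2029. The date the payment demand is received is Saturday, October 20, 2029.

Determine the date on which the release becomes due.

November 26, 2029

Adding 25 calendar days to October 20, 2029 gives November 14, 2029, which is the last day of the payment period.
The date on which the release becomes due: 8 business days after Wednesday, November 14, 2029, skipping weekends — Nov 15, Nov 16, Nov 19, Nov 20, Nov 21, Nov 22, Nov 23, Nov 26 — lands on Monday, November 26, 2029.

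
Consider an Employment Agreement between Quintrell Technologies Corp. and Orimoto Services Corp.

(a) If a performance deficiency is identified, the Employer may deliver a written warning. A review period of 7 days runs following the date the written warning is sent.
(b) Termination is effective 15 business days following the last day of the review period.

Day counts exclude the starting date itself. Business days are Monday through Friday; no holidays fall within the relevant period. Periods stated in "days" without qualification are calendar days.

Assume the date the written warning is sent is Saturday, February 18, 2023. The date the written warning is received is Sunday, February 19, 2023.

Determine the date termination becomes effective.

March 17, 2023

The last day of the review period: 7 calendar days after February 18, 2023 is February 25, 2023.
From Saturday, February 25, 2023, 15 business days (Feb 27, Feb 28, Mar 1, Mar 2, …, Mar 15, Mar 16, Mar 17, skipping weekends) brings us to Friday, March 17, 2023, which is the date termination becomes effective.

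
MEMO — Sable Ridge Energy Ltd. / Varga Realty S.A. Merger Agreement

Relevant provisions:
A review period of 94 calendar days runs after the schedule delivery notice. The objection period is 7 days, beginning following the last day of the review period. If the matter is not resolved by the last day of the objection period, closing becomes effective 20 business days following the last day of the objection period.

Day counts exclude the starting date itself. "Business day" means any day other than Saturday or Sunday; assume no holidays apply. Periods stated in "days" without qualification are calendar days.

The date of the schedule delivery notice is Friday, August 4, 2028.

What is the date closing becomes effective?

December 11, 2028

The last day of the review period: 94 calendar days after August 4, 2028 is November 6, 2028.
The last day of the objection period: November 6, 2028 + 7 days = November 13, 2028.
The date closing becomes effective: counting 20 business days from Monday, November 13, 2028 (Nov 14, Nov 15, Nov 16, Nov 17, …, Dec 7, Dec 8, Dec 11, skipping weekends) reaches Monday, December 11, 2028.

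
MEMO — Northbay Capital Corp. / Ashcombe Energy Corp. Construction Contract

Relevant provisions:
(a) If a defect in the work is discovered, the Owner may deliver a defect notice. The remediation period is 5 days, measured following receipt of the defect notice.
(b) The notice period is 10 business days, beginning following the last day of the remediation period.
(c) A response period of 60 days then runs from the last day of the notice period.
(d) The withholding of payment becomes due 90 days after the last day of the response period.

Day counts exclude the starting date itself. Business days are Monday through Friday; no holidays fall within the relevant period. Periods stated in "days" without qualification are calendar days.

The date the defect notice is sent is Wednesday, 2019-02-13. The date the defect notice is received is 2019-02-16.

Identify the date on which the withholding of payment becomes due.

2019-08-04

Adding 5 calendar days to 2019-02-16 gives 2019-02-21, which is the last day of the remediation period.
The last day of the notice period: counting 10 business days from Thursday, 2019-02-21 (Feb 22, Feb 25, Feb 26, Feb 27, Feb 28, Mar 1, Mar 4, Mar 5, Mar 6, Mar 7, skipping weekends) reaches Thursday, 2019-03-07.
The last day of the response period: 60 calendar days after 2019-03-07 is 2019-05-06.
Adding 90 calendar days to 2019-05-06 gives 2019-08-04, which is the date on which the withholding of payment becomes due.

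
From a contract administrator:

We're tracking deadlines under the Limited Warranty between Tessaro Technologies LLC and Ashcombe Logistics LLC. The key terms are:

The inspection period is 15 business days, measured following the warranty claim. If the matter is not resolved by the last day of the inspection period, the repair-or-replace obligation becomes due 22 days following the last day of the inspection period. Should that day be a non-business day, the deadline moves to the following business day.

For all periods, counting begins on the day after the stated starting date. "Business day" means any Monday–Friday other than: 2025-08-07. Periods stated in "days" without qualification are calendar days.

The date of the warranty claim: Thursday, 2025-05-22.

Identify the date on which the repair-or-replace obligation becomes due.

2025-07-04

The last day of the inspection period: 15 business days after Thursday, 2025-05-22, skipping weekends — May 23, May 26, May 27, May 28, …, Jun 10, Jun 11, Jun 12 — lands on Thursday, 2025-06-12.
Adding 22 calendar days to 2025-06-12 gives 2025-07-04, which is the date on which the repair-or-replace obligation becomes due. 2025-07-04 is a Friday and is not a listed holiday, so no roll-forward applies.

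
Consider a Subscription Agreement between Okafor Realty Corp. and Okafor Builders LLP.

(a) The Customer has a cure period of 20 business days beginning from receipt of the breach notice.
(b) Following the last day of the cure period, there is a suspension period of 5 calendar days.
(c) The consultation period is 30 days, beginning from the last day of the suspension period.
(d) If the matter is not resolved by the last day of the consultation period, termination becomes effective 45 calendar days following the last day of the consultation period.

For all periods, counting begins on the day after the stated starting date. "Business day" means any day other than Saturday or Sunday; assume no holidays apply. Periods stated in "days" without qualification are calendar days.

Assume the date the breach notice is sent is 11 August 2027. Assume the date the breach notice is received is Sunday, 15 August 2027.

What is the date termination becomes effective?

The last day of the cure period: counting 20 business days from Sunday, 15 August 2027 (Aug 16, Aug 17, Aug 18, Aug 19, …, Sep 8, Sep 9, Sep 10, skipping weekends) reaches Friday, 10 September 2027.
The last day of the suspension period: 5 calendar days after 10 September 2027 is 15 September 2027.
The last day of the consultation period: 30 calendar days after 15 September 2027 is 15 October 2027.
Adding 45 calendar days to 15 October 2027 gives 29 November 2027, which is the date termination becomes effective.

29 November 2027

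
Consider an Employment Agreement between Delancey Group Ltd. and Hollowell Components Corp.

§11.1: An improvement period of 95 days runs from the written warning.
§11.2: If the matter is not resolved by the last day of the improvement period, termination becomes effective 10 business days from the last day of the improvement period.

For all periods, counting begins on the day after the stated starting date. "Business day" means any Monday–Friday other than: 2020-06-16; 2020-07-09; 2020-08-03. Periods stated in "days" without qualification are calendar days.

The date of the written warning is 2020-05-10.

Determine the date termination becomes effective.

The last day of the improvement period: 95 calendar days after 2020-05-10 is 2020-08-13.
The date termination becomes effective: counting 10 business days from Thursday, 2020-08-13 (Aug 14, Aug 17, Aug 18, Aug 19, Aug 20, Aug 21, Aug 24, Aug 25, Aug 26, Aug 27, skipping weekends) reaches Thursday, 2020-08-27.

2020-08-27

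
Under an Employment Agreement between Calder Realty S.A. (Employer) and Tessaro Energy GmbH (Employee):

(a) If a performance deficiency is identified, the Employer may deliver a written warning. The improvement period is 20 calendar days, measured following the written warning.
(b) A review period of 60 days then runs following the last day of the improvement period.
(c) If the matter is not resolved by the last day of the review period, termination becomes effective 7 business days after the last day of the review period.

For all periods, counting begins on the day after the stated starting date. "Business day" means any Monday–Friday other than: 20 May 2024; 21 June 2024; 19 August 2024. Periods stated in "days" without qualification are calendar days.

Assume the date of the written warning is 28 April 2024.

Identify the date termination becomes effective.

The last day of the improvement period: 28 April 2024 + 20 days = 18 May 2024.
The last day of the review period: 18 May 2024 + 60 days = 17 July 2024.
From Wednesday, 17 July 2024, 7 business days (Jul 18, Jul 19, Jul 22, Jul 23, Jul 24, Jul 25, Jul 26, skipping weekends) brings us to Friday, 26 July 2024, which is the date termination becomes effective.

26 July 2024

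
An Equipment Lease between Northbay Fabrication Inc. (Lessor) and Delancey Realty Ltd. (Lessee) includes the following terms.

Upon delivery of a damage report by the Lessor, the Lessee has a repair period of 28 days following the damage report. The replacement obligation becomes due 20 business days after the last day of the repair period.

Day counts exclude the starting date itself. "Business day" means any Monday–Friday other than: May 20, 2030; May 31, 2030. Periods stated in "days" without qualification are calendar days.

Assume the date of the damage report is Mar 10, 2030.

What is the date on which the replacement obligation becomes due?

May 3, 2030

The last day of the repair period: Mar 10, 2030 + 28 days = Apr 7, 2030.
From Sunday, Apr 7, 2030, 20 business days (Apr 8, Apr 9, Apr 10, Apr 11, …, May 1, May 2, May 3, skipping weekends) brings us to Friday, May 3, 2030, which is the date on which the replacement obligation becomes due.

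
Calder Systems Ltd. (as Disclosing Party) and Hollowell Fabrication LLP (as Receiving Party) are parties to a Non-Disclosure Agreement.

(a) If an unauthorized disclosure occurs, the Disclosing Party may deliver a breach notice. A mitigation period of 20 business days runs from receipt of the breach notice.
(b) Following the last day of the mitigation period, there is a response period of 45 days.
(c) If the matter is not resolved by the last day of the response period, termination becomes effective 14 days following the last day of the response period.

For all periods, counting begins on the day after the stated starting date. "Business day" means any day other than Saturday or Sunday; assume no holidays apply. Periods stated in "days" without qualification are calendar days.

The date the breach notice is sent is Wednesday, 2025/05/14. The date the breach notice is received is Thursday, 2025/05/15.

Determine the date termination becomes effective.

The last day of the mitigation period: 20 business days after Thursday, 2025/05/15, skipping weekends — May 16, May 19, May 20, May 21, …, Jun 10, Jun 11, Jun 12 — lands on Thursday, 2025/06/12.
The last day of the response period: 45 calendar days after 2025/06/12 is 2025/07/27.
Adding 14 calendar days to 2025/07/27 gives 2025/08/10, which is the date termination becomes effective.

2025/08/10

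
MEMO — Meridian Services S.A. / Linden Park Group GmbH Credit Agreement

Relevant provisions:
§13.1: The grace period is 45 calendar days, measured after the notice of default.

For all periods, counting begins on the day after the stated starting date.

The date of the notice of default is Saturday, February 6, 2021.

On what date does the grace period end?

March 23, 2021

The last day of the grace period: February 6, 2021 + 45 days = March 23, 2021.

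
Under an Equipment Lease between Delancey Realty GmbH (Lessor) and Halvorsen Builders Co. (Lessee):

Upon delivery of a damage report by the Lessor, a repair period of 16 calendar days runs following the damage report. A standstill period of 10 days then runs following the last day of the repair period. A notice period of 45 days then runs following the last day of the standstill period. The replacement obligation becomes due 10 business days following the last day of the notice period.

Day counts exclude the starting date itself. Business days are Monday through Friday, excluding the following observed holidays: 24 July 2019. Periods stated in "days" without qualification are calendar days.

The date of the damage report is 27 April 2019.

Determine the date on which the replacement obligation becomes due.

19 July 2019

Adding 16 calendar days to 27 April 2019 gives 13 May 2019, which is the last day of the repair period.
The last day of the standstill period: 10 calendar days after 13 May 2019 is 23 May 2019.
The last day of the notice period: 45 calendar days after 23 May 2019 is 7 July 2019.
The date on which the replacement obligation becomes due: counting 10 business days from Sunday, 7 July 2019 (Jul 8, Jul 9, Jul 10, Jul 11, Jul 12, Jul 15, Jul 16, Jul 17, Jul 18, Jul 19, skipping weekends) reaches Friday, 19 July 2019.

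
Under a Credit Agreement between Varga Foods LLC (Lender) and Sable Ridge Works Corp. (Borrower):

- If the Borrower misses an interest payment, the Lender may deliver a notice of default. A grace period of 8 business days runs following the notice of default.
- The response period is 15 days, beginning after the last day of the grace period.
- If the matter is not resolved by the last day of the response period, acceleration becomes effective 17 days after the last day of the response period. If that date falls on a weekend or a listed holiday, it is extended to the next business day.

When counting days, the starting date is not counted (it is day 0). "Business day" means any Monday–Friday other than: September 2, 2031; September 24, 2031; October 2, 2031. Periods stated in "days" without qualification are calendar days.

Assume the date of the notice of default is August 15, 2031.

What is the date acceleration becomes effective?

From Friday, August 15, 2031, 8 business days (Aug 18, Aug 19, Aug 20, Aug 21, Aug 22, Aug 25, Aug 26, Aug 27, skipping weekends) brings us to Wednesday, August 27, 2031, which is the last day of the grace period.
The last day of the response period: 15 calendar days after August 27, 2031 is September 11, 2031.
Adding 17 calendar days to September 11, 2031 gives September 28, 2031, which is the date acceleration becomes effective. That falls on a Sunday, so it rolls to the next business day, Monday, September 29, 2031.

September 29, 2031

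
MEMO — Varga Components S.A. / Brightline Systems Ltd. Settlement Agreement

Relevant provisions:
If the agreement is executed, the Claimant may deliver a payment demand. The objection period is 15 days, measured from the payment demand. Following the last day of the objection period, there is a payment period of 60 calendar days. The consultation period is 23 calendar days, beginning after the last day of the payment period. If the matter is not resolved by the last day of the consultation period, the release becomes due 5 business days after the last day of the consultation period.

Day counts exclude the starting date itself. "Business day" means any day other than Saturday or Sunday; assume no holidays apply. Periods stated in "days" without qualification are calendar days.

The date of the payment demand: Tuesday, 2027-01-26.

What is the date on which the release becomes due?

The last day of the objection period: 15 calendar days after 2027-01-26 is 2027-02-10.
Adding 60 calendar days to 2027-02-10 gives 2027-04-11, which is the last day of the payment period.
The last day of the consultation period: 2027-04-11 + 23 days = 2027-05-04.
From Tuesday, 2027-05-04, 5 business days (May 5, May 6, May 7, May 10, May 11, skipping weekends) brings us to Tuesday, 2027-05-11, which is the date on which the release becomes due.

2027-05-11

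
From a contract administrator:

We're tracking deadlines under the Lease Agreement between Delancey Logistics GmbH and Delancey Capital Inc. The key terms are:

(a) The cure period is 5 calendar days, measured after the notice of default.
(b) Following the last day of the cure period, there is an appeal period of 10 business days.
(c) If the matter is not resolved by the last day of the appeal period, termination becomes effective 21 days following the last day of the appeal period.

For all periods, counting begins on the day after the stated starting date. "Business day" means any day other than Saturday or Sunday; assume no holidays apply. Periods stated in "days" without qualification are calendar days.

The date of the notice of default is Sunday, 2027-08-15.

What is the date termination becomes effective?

2027-09-24

The last day of the cure period: 2027-08-15 + 5 days = 2027-08-20.
The last day of the appeal period: 10 business days after Friday, 2027-08-20, skipping weekends — Aug 23, Aug 24, Aug 25, Aug 26, Aug 27, Aug 30, Aug 31, Sep 1, Sep 2, Sep 3 — lands on Friday, 2027-09-03.
The date termination becomes effective: 2027-09-03 + 21 days = 2027-09-24.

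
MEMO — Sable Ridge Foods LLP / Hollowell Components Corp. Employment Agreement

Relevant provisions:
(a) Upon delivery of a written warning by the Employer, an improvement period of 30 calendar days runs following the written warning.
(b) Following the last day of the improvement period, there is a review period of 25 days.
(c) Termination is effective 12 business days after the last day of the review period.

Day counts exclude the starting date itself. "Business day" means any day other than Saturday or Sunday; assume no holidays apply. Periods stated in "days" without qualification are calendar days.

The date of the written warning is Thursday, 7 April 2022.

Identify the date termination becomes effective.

17 June 2022

The last day of the improvement period: 30 calendar days after 7 April 2022 is 7 May 2022.
The last day of the review period: 25 calendar days after 7 May 2022 is 1 June 2022.
The date termination becomes effective: 12 business days after Wednesday, 1 June 2022, skipping weekends — Jun 2, Jun 3, Jun 6, Jun 7, …, Jun 15, Jun 16, Jun 17 — lands on Friday, 17 June 2022.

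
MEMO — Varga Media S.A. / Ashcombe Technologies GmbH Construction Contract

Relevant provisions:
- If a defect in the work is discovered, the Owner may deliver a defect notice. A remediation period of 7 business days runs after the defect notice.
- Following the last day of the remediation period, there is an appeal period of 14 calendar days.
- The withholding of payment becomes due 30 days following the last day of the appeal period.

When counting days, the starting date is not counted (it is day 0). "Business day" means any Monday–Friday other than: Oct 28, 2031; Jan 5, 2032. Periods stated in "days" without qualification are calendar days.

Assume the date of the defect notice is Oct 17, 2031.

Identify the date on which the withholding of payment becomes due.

The last day of the remediation period: counting 7 business days from Friday, Oct 17, 2031 (Oct 20, Oct 21, Oct 22, Oct 23, Oct 24, Oct 27, Oct 29, skipping weekends and the listed holiday on Oct 28) reaches Wednesday, Oct 29, 2031.
Adding 14 calendar days to Oct 29, 2031 gives Nov 12, 2031, which is the last day of the appeal period.
The date on which the withholding of payment becomes due: 30 calendar days after Nov 12, 2031 is Dec 12, 2031.

Dec 12, 2031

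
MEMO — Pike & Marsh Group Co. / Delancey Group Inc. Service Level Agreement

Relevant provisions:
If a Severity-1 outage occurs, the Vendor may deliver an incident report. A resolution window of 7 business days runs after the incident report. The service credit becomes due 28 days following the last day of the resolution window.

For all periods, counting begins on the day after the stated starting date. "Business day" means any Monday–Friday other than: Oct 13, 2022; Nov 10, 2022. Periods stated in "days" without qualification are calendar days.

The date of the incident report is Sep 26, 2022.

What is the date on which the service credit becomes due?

Nov 2, 2022

The last day of the resolution window: 7 business days after Monday, Sep 26, 2022, skipping weekends — Sep 27, Sep 28, Sep 29, Sep 30, Oct 3, Oct 4, Oct 5 — lands on Wednesday, Oct 5, 2022.
Adding 28 calendar days to Oct 5, 2022 gives Nov 2, 2022, which is the date on which the service credit becomes due.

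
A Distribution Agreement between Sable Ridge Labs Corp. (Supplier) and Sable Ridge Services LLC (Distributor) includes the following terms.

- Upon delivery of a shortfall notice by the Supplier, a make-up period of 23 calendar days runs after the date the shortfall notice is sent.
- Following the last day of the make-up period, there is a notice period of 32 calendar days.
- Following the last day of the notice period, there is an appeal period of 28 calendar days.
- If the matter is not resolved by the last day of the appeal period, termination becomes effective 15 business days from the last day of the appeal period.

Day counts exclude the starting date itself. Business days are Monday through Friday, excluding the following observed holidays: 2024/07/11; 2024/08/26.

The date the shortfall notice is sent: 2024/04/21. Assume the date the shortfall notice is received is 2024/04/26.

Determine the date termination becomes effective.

The last day of the make-up period: 23 calendar days after 2024/04/21 is 2024/05/14.
The last day of the notice period: 2024/05/14 + 32 days = 2024/06/15.
The last day of the appeal period: 28 calendar days after 2024/06/15 is 2024/07/13.
From Saturday, 2024/07/13, 15 business days (Jul 15, Jul 16, Jul 17, Jul 18, …, Jul 31, Aug 1, Aug 2, skipping weekends) brings us to Friday, 2024/08/02, which is the date termination becomes effective.

2024/08/02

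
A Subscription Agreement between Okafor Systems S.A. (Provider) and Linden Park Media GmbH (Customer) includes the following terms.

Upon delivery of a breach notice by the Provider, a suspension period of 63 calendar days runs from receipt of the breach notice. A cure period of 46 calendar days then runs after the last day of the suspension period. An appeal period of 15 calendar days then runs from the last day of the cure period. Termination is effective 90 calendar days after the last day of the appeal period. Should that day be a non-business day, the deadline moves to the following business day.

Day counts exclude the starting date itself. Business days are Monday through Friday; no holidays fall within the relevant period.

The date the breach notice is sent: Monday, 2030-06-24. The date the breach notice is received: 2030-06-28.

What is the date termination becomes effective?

The last day of the suspension period: 2030-06-28 + 63 days = 2030-08-30.
Adding 46 calendar days to 2030-08-30 gives 2030-10-15, which is the last day of the cure period.
The last day of the appeal period: 2030-10-15 + 15 days = 2030-10-30.
The date termination becomes effective: 2030-10-30 + 90 days = 2031-01-28. 2031-01-28 is a Tuesday, so no roll-forward applies.

2031-01-28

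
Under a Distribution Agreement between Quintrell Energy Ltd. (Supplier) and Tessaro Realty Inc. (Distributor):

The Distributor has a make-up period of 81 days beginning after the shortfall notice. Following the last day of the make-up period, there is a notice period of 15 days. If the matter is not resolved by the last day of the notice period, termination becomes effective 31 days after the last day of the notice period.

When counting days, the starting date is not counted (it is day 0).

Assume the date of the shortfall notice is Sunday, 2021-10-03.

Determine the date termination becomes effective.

2022-02-07

The last day of the make-up period: 81 calendar days after 2021-10-03 is 2021-12-23.
The last day of the notice period: 15 calendar days after 2021-12-23 is 2022-01-07.
Adding 31 calendar days to 2022-01-07 gives 2022-02-07, which is the date termination becomes effective.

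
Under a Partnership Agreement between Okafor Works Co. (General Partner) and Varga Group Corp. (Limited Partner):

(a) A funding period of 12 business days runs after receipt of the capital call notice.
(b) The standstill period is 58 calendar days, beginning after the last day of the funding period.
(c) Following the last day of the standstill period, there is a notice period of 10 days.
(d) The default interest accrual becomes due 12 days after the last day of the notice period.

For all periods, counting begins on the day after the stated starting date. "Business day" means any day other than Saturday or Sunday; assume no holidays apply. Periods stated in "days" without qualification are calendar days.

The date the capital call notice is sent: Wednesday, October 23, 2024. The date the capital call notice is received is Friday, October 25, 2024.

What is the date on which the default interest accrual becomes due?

The last day of the funding period: counting 12 business days from Friday, October 25, 2024 (Oct 28, Oct 29, Oct 30, Oct 31, …, Nov 8, Nov 11, Nov 12, skipping weekends) reaches Tuesday, November 12, 2024.
The last day of the standstill period: November 12, 2024 + 58 days = January 9, 2025.
The last day of the notice period: January 9, 2025 + 10 days = January 19, 2025.
The date on which the default interest accrual becomes due: 12 calendar days after January 19, 2025 is January 31, 2025.

January 31, 2025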